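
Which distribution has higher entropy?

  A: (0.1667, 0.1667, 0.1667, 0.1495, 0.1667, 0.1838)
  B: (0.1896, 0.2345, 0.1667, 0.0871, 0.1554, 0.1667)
A

Both distributions are close to uniform, making this a harder comparison.

H(A) = 2.5824 bits
H(B) = 2.5314 bits

The distribution closer to uniform has higher entropy.
Answer: A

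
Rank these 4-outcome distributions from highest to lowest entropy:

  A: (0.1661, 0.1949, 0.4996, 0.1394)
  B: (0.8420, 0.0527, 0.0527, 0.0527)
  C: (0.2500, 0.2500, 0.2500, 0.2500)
C > A > B

Key insight: Entropy is maximized by uniform distributions and minimized by concentrated distributions.

- Uniform distributions have maximum entropy log₂(4) = 2.0000 bits
- The more "peaked" or concentrated a distribution, the lower its entropy

Entropies:
  H(A) = 1.7864 bits
  H(B) = 0.8799 bits
  H(C) = 2.0000 bits

Ranking: C > A > B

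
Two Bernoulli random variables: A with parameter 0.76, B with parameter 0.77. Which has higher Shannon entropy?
A

For binary distributions, entropy is maximized at p=0.5 and decreases as p moves toward 0 or 1.

H(A) = H(0.76) = 0.7950 bits
H(B) = H(0.77) = 0.7780 bits

Distribution A (p=0.76) is closer to uniform (p=0.5), so it has higher entropy.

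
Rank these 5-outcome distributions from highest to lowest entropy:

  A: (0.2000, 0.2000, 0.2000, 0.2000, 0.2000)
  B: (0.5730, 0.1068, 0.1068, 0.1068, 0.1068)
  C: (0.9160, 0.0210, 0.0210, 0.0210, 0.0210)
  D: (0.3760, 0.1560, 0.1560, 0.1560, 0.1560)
A > D > B > C

Key insight: Entropy is maximized by uniform distributions and minimized by concentrated distributions.

Entropies:
  H(A) = 2.3219 bits
  H(B) = 1.8386 bits
  H(C) = 0.5841 bits
  H(D) = 2.2032 bits

Ranking: A > D > B > C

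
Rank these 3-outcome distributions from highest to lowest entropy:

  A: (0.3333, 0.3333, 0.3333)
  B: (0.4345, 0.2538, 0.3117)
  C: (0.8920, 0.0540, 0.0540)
A > B > C

Key insight: Entropy is maximized by uniform distributions and minimized by concentrated distributions.

- Uniform distributions have maximum entropy log₂(3) = 1.5850 bits
- The more "peaked" or concentrated a distribution, the lower its entropy

Entropies:
  H(A) = 1.5850 bits
  H(B) = 1.5488 bits
  H(C) = 0.6019 bits

Ranking: A > B > C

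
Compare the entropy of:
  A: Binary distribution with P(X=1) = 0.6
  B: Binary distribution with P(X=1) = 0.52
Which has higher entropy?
B

For binary distributions, entropy is maximized at p=0.5 and decreases as p moves toward 0 or 1.

H(A) = H(0.6) = 0.9710 bits
H(B) = H(0.52) = 0.9988 bits

Distribution B (p=0.52) is closer to uniform (p=0.5), so it has higher entropy.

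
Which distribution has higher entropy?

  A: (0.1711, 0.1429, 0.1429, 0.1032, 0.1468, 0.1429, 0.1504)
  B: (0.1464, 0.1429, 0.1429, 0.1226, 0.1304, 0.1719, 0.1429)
B

Both distributions are close to uniform, making this a harder comparison.

H(A) = 2.7944 bits
H(B) = 2.8003 bits

The distribution closer to uniform has higher entropy.
Answer: B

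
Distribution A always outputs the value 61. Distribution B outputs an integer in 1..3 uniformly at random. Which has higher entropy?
B

A is deterministic, so H(A) = 0. B is uniform over 3 outcomes, so H(B) = log₂(3) = 1.585 bits. Any distribution with genuine randomness has higher entropy than a deterministic one.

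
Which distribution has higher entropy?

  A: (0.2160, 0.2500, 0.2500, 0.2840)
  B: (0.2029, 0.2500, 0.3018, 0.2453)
A

Both distributions are close to uniform, making this a harder comparison.

H(A) = 1.9933 bits
H(B) = 1.9858 bits

The distribution closer to uniform has higher entropy.
Answer: A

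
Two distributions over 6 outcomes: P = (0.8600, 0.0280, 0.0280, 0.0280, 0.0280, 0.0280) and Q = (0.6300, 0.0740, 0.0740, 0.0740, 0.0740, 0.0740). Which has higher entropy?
Q

P is highly concentrated on one outcome (86%), making it nearly deterministic. Q spreads its mass more evenly (max 63%). The more spread-out distribution has higher entropy: H(P) ≈ 0.909 bits, H(Q) ≈ 1.810 bits.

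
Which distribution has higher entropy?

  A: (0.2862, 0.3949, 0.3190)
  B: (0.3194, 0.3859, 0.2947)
B

Both distributions are close to uniform, making this a harder comparison.

H(A) = 1.5717 bits
H(B) = 1.5755 bits

The distribution closer to uniform has higher entropy.
Answer: B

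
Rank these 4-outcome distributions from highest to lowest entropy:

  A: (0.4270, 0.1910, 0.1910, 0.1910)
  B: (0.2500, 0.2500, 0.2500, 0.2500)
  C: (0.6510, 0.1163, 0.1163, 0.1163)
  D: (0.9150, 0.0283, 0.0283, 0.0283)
B > A > C > D

Key insight: Entropy is maximized by uniform distributions and minimized by concentrated distributions.

Entropies:
  H(A) = 1.8928 bits
  H(B) = 2.0000 bits
  H(C) = 1.4863 bits
  H(D) = 0.5543 bits

Ranking: B > A > C > D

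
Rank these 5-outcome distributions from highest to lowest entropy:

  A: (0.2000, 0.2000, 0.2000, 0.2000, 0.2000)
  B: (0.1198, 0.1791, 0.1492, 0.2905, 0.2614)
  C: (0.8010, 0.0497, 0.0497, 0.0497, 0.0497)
A > B > C

Key insight: Entropy is maximized by uniform distributions and minimized by concentrated distributions.

- Uniform distributions have maximum entropy log₂(5) = 2.3219 bits
- The more "peaked" or concentrated a distribution, the lower its entropy

Entropies:
  H(A) = 2.3219 bits
  H(B) = 2.2447 bits
  H(C) = 1.1179 bits

Ranking: A > B > C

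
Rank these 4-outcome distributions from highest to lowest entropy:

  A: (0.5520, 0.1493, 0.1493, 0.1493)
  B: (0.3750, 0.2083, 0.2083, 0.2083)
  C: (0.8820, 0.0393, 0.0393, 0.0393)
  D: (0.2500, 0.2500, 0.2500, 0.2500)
D > B > A > C

Key insight: Entropy is maximized by uniform distributions and minimized by concentrated distributions.

Entropies:
  H(A) = 1.7022 bits
  H(B) = 1.9450 bits
  H(C) = 0.7106 bits
  H(D) = 2.0000 bits

Ranking: D > B > A > C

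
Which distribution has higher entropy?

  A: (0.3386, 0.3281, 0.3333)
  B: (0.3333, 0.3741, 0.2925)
A

Both distributions are close to uniform, making this a harder comparison.

H(A) = 1.5848 bits
H(B) = 1.5777 bits

The distribution closer to uniform has higher entropy.
Answer: A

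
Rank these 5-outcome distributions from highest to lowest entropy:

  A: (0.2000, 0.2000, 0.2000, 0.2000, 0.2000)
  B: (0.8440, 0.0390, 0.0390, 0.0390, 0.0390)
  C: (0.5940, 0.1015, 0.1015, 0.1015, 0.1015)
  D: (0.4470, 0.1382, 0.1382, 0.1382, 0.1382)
A > D > C > B

Key insight: Entropy is maximized by uniform distributions and minimized by concentrated distributions.

Entropies:
  H(A) = 2.3219 bits
  H(B) = 0.9367 bits
  H(C) = 1.7864 bits
  H(D) = 2.0979 bits

Ranking: A > D > C > B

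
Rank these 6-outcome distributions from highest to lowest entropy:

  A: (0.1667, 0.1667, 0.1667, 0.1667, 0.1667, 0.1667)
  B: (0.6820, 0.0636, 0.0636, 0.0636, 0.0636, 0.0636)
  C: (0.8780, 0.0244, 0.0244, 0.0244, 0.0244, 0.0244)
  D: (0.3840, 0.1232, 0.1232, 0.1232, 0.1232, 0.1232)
A > D > B > C

Key insight: Entropy is maximized by uniform distributions and minimized by concentrated distributions.

Entropies:
  H(A) = 2.5850 bits
  H(B) = 1.6406 bits
  H(C) = 0.8184 bits
  H(D) = 2.3911 bits

Ranking: A > D > B > C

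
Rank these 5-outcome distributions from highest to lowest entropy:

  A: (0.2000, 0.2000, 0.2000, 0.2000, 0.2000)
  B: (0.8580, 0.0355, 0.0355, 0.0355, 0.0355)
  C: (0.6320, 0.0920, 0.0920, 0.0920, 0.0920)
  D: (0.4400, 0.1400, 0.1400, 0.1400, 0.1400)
A > D > C > B

Key insight: Entropy is maximized by uniform distributions and minimized by concentrated distributions.

Entropies:
  H(A) = 2.3219 bits
  H(B) = 0.8735 bits
  H(C) = 1.6851 bits
  H(D) = 2.1096 bits

Ranking: A > D > C > B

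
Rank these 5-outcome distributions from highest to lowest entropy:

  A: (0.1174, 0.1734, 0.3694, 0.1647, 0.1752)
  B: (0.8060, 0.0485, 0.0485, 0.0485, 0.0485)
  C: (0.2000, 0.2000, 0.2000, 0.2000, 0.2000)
C > A > B

Key insight: Entropy is maximized by uniform distributions and minimized by concentrated distributions.

- Uniform distributions have maximum entropy log₂(5) = 2.3219 bits
- The more "peaked" or concentrated a distribution, the lower its entropy

Entropies:
  H(A) = 2.2006 bits
  H(B) = 1.0978 bits
  H(C) = 2.3219 bits

Ranking: C > A > B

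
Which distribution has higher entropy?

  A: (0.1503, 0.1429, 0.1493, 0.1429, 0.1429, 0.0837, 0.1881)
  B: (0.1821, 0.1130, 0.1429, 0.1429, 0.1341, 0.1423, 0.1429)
B

Both distributions are close to uniform, making this a harder comparison.

H(A) = 2.7767 bits
H(B) = 2.7950 bits

The distribution closer to uniform has higher entropy.
Answer: B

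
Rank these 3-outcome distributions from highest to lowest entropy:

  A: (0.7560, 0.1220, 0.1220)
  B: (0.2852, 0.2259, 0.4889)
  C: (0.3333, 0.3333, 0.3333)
C > B > A

Key insight: Entropy is maximized by uniform distributions and minimized by concentrated distributions.

- Uniform distributions have maximum entropy log₂(3) = 1.5850 bits
- The more "peaked" or concentrated a distribution, the lower its entropy

Entropies:
  H(A) = 1.0456 bits
  H(B) = 1.5058 bits
  H(C) = 1.5850 bits

Ranking: C > B > A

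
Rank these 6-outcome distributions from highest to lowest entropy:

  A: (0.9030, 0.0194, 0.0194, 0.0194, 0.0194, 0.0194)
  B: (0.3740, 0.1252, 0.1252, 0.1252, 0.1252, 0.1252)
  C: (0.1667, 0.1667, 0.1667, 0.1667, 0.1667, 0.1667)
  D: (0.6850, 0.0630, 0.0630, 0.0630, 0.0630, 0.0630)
C > B > D > A

Key insight: Entropy is maximized by uniform distributions and minimized by concentrated distributions.

Entropies:
  H(A) = 0.6846 bits
  H(B) = 2.4072 bits
  H(C) = 2.5850 bits
  H(D) = 1.6303 bits

Ranking: C > B > D > A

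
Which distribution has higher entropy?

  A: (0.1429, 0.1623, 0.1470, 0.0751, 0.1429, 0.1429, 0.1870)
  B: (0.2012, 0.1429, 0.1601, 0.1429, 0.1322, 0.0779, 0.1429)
A

Both distributions are close to uniform, making this a harder comparison.

H(A) = 2.7683 bits
H(B) = 2.7646 bits

The distribution closer to uniform has higher entropy.
Answer: A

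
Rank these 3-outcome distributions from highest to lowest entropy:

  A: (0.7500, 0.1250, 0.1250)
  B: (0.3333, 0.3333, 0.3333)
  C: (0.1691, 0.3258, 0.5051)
B > C > A

Key insight: Entropy is maximized by uniform distributions and minimized by concentrated distributions.

- Uniform distributions have maximum entropy log₂(3) = 1.5850 bits
- The more "peaked" or concentrated a distribution, the lower its entropy

Entropies:
  H(A) = 1.0613 bits
  H(B) = 1.5850 bits
  H(C) = 1.4584 bits

Ranking: B > C > A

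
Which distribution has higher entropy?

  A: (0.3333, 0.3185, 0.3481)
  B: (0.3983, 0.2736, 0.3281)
A

Both distributions are close to uniform, making this a harder comparison.

H(A) = 1.5840 bits
H(B) = 1.5681 bits

The distribution closer to uniform has higher entropy.
Answer: A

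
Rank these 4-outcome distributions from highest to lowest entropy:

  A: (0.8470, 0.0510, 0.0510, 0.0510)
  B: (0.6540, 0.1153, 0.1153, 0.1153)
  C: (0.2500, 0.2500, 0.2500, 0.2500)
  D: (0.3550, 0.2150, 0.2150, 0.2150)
C > D > B > A

Key insight: Entropy is maximized by uniform distributions and minimized by concentrated distributions.

Entropies:
  H(A) = 0.8598 bits
  H(B) = 1.4788 bits
  H(C) = 2.0000 bits
  H(D) = 1.9608 bits

Ranking: C > D > B > A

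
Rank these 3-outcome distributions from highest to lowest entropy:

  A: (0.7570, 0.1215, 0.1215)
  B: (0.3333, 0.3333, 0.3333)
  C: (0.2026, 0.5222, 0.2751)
B > C > A

Key insight: Entropy is maximized by uniform distributions and minimized by concentrated distributions.

- Uniform distributions have maximum entropy log₂(3) = 1.5850 bits
- The more "peaked" or concentrated a distribution, the lower its entropy

Entropies:
  H(A) = 1.0430 bits
  H(B) = 1.5850 bits
  H(C) = 1.4684 bits

Ranking: B > C > A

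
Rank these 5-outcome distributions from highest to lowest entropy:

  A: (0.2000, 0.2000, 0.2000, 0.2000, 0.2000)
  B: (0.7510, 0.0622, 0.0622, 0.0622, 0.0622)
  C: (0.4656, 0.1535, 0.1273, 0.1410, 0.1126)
A > C > B

Key insight: Entropy is maximized by uniform distributions and minimized by concentrated distributions.

- Uniform distributions have maximum entropy log₂(5) = 2.3219 bits
- The more "peaked" or concentrated a distribution, the lower its entropy

Entropies:
  H(A) = 2.3219 bits
  H(B) = 1.3077 bits
  H(C) = 2.0603 bits

Ranking: A > C > B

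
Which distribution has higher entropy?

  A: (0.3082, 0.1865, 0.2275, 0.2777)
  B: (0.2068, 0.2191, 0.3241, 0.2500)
B

Both distributions are close to uniform, making this a harder comparison.

H(A) = 1.9745 bits
H(B) = 1.9769 bits

The distribution closer to uniform has higher entropy.
Answer: B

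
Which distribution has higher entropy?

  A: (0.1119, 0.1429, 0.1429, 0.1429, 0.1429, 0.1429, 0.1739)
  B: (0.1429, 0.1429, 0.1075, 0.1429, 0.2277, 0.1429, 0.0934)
A

Both distributions are close to uniform, making this a harder comparison.

H(A) = 2.7976 bits
H(B) = 2.7556 bits

The distribution closer to uniform has higher entropy.
Answer: A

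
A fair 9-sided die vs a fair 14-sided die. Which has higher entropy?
14-sided die

Both are uniform distributions; for uniform over n outcomes, H = log₂(n). H(9-sided) = log₂(9) = 3.170 bits and H(14-sided) = log₂(14) = 3.807 bits. More outcomes in a uniform distribution means higher entropy.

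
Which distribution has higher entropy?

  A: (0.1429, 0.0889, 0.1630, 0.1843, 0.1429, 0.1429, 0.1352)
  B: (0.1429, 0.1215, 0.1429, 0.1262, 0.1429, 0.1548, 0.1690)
B

Both distributions are close to uniform, making this a harder comparison.

H(A) = 2.7801 bits
H(B) = 2.7995 bits

The distribution closer to uniform has higher entropy.
Answer: B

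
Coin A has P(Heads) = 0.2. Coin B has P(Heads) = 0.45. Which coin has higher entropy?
B

For binary distributions, entropy is maximized at p=0.5 and decreases as p moves toward 0 or 1.

H(A) = H(0.2) = 0.7219 bits
H(B) = H(0.45) = 0.9928 bits

Distribution B (p=0.45) is closer to uniform (p=0.5), so it has higher entropy.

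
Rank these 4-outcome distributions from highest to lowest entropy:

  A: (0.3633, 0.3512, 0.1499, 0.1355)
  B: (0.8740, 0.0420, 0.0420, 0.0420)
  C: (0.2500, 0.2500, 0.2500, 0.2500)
C > A > B

Key insight: Entropy is maximized by uniform distributions and minimized by concentrated distributions.

- Uniform distributions have maximum entropy log₂(4) = 2.0000 bits
- The more "peaked" or concentrated a distribution, the lower its entropy

Entropies:
  H(A) = 1.8621 bits
  H(B) = 0.7461 bits
  H(C) = 2.0000 bits

Ranking: C > A > B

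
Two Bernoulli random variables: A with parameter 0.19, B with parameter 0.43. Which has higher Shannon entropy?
B

For binary distributions, entropy is maximized at p=0.5 and decreases as p moves toward 0 or 1.

H(A) = H(0.19) = 0.7015 bits
H(B) = H(0.43) = 0.9858 bits

Distribution B (p=0.43) is closer to uniform (p=0.5), so it has higher entropy.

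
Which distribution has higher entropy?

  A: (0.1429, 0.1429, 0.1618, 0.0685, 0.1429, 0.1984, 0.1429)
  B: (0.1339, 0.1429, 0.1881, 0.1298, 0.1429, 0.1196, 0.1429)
B

Both distributions are close to uniform, making this a harder comparison.

H(A) = 2.7571 bits
H(B) = 2.7938 bits

The distribution closer to uniform has higher entropy.
Answer: B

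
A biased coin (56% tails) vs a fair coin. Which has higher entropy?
Fair coin

The fair coin is uniform (p=0.5), maximizing binary entropy at 1 bit. The biased coin has H(0.56) ≈ 0.990 bits — its outcome is more predictable, so its entropy is lower.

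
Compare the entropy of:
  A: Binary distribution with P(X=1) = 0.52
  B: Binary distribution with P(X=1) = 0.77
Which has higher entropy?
A

For binary distributions, entropy is maximized at p=0.5 and decreases as p moves toward 0 or 1.

H(A) = H(0.52) = 0.9988 bits
H(B) = H(0.77) = 0.7780 bits

Distribution A (p=0.52) is closer to uniform (p=0.5), so it has higher entropy.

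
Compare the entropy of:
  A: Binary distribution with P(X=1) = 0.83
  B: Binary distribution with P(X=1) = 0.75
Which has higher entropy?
B

For binary distributions, entropy is maximized at p=0.5 and decreases as p moves toward 0 or 1.

H(A) = H(0.83) = 0.6577 bits
H(B) = H(0.75) = 0.8113 bits

Distribution B (p=0.75) is closer to uniform (p=0.5), so it has higher entropy.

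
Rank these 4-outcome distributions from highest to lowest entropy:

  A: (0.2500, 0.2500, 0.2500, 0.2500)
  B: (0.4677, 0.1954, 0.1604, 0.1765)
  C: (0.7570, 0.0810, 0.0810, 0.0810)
A > B > C

Key insight: Entropy is maximized by uniform distributions and minimized by concentrated distributions.

- Uniform distributions have maximum entropy log₂(4) = 2.0000 bits
- The more "peaked" or concentrated a distribution, the lower its entropy

Entropies:
  H(A) = 2.0000 bits
  H(B) = 1.8382 bits
  H(C) = 1.1851 bits

Ranking: A > B > C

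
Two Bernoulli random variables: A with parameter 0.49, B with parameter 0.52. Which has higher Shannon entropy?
A

For binary distributions, entropy is maximized at p=0.5 and decreases as p moves toward 0 or 1.

H(A) = H(0.49) = 0.9997 bits
H(B) = H(0.52) = 0.9988 bits

Distribution A (p=0.49) is closer to uniform (p=0.5), so it has higher entropy.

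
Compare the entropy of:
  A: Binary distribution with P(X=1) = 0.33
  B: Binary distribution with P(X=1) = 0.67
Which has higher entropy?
Equal

For binary distributions, entropy is maximized at p=0.5 and decreases as p moves toward 0 or 1.

H(A) = H(0.33) = 0.9149 bits
H(B) = H(0.67) = 0.9149 bits

Both distributions are equally far from uniform (|0.33-0.5| = |0.67-0.5|), so they have the same entropy.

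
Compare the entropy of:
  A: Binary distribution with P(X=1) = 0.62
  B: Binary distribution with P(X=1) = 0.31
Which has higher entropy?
A

For binary distributions, entropy is maximized at p=0.5 and decreases as p moves toward 0 or 1.

H(A) = H(0.62) = 0.9580 bits
H(B) = H(0.31) = 0.8932 bits

Distribution A (p=0.62) is closer to uniform (p=0.5), so it has higher entropy.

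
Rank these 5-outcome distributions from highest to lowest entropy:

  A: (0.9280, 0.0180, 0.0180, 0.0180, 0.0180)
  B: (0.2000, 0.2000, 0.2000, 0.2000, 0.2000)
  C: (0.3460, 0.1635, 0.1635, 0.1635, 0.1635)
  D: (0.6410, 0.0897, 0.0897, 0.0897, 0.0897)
B > C > D > A

Key insight: Entropy is maximized by uniform distributions and minimized by concentrated distributions.

Entropies:
  H(A) = 0.5173 bits
  H(B) = 2.3219 bits
  H(C) = 2.2384 bits
  H(D) = 1.6598 bits

Ranking: B > C > D > A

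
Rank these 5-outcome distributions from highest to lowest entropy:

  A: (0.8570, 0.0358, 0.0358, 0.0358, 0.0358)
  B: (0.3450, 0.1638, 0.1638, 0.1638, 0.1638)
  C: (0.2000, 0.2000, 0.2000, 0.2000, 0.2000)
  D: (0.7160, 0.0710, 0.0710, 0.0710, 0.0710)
C > B > D > A

Key insight: Entropy is maximized by uniform distributions and minimized by concentrated distributions.

Entropies:
  H(A) = 0.8780 bits
  H(B) = 2.2395 bits
  H(C) = 2.3219 bits
  H(D) = 1.4288 bits

Ranking: C > B > D > A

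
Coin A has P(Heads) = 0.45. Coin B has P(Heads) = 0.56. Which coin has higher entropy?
A

For binary distributions, entropy is maximized at p=0.5 and decreases as p moves toward 0 or 1.

H(A) = H(0.45) = 0.9928 bits
H(B) = H(0.56) = 0.9896 bits

Distribution A (p=0.45) is closer to uniform (p=0.5), so it has higher entropy.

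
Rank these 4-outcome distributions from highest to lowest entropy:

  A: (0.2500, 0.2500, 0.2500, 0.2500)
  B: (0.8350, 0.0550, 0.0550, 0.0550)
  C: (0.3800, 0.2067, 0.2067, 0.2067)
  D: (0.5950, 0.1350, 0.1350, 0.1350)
A > C > D > B

Key insight: Entropy is maximized by uniform distributions and minimized by concentrated distributions.

Entropies:
  H(A) = 2.0000 bits
  H(B) = 0.9077 bits
  H(C) = 1.9407 bits
  H(D) = 1.6157 bits

Ranking: A > C > D > B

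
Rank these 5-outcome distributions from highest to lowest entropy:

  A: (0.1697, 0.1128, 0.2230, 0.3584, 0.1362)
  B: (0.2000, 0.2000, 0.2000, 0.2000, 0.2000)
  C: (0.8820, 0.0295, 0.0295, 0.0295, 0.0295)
B > A > C

Key insight: Entropy is maximized by uniform distributions and minimized by concentrated distributions.

- Uniform distributions have maximum entropy log₂(5) = 2.3219 bits
- The more "peaked" or concentrated a distribution, the lower its entropy

Entropies:
  H(A) = 2.1944 bits
  H(B) = 2.3219 bits
  H(C) = 0.7596 bits

Ranking: B > A > C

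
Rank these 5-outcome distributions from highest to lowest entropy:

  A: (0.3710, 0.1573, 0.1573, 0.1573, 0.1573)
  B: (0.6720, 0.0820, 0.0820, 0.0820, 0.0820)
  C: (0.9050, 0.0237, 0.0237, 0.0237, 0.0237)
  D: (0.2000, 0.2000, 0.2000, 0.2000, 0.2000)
D > A > B > C

Key insight: Entropy is maximized by uniform distributions and minimized by concentrated distributions.

Entropies:
  H(A) = 2.2094 bits
  H(B) = 1.5689 bits
  H(C) = 0.6429 bits
  H(D) = 2.3219 bits

Ranking: D > A > B > C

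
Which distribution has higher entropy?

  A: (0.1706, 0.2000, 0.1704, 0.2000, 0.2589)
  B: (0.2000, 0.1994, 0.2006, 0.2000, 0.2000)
B

Both distributions are close to uniform, making this a harder comparison.

H(A) = 2.3039 bits
H(B) = 2.3219 bits

The distribution closer to uniform has higher entropy.
Answer: B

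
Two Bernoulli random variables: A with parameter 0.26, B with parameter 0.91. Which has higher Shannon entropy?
A

For binary distributions, entropy is maximized at p=0.5 and decreases as p moves toward 0 or 1.

H(A) = H(0.26) = 0.8267 bits
H(B) = H(0.91) = 0.4365 bits

Distribution A (p=0.26) is closer to uniform (p=0.5), so it has higher entropy.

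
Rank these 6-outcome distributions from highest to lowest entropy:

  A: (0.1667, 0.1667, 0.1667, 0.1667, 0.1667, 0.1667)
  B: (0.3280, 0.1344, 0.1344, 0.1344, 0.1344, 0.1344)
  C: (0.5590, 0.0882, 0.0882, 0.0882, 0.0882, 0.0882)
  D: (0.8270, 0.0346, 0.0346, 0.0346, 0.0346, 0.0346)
A > B > C > D

Key insight: Entropy is maximized by uniform distributions and minimized by concentrated distributions.

Entropies:
  H(A) = 2.5850 bits
  H(B) = 2.4732 bits
  H(C) = 2.0139 bits
  H(D) = 1.0662 bits

Ranking: A > B > C > D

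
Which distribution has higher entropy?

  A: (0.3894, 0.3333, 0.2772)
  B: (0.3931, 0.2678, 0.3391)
A

Both distributions are close to uniform, making this a harder comparison.

H(A) = 1.5713 bits
H(B) = 1.5676 bits

The distribution closer to uniform has higher entropy.
Answer: A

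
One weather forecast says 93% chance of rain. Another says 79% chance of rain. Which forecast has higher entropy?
79% forecast

Treat each forecast as a Bernoulli distribution. Binary entropy is maximized at p=0.5 and falls off symmetrically toward 0 or 1. The 79% forecast is closer to 50%, so it is more uncertain. H(93%) ≈ 0.366 bits, H(79%) ≈ 0.741 bits.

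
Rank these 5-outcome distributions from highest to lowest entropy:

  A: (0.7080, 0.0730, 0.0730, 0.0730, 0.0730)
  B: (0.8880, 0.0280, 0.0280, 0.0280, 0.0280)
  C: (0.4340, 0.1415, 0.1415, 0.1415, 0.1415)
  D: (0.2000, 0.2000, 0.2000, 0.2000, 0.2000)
D > C > A > B

Key insight: Entropy is maximized by uniform distributions and minimized by concentrated distributions.

Entropies:
  H(A) = 1.4553 bits
  H(B) = 0.7299 bits
  H(C) = 2.1194 bits
  H(D) = 2.3219 bits

Ranking: D > C > A > B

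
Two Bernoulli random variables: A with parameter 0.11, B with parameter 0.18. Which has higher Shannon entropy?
B

For binary distributions, entropy is maximized at p=0.5 and decreases as p moves toward 0 or 1.

H(A) = H(0.11) = 0.4999 bits
H(B) = H(0.18) = 0.6801 bits

Distribution B (p=0.18) is closer to uniform (p=0.5), so it has higher entropy.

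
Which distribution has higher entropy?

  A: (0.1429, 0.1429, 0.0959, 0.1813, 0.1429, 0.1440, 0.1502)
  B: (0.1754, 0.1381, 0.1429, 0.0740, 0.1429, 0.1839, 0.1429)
A

Both distributions are close to uniform, making this a harder comparison.

H(A) = 2.7876 bits
H(B) = 2.7654 bits

The distribution closer to uniform has higher entropy.
Answer: A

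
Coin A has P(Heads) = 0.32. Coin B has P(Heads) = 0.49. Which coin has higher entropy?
B

For binary distributions, entropy is maximized at p=0.5 and decreases as p moves toward 0 or 1.

H(A) = H(0.32) = 0.9044 bits
H(B) = H(0.49) = 0.9997 bits

Distribution B (p=0.49) is closer to uniform (p=0.5), so it has higher entropy.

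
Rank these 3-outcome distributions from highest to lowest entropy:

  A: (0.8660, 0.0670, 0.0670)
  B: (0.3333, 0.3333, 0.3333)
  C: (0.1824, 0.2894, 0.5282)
B > C > A

Key insight: Entropy is maximized by uniform distributions and minimized by concentrated distributions.

- Uniform distributions have maximum entropy log₂(3) = 1.5850 bits
- The more "peaked" or concentrated a distribution, the lower its entropy

Entropies:
  H(A) = 0.7023 bits
  H(B) = 1.5850 bits
  H(C) = 1.4518 bits

Ranking: B > C > A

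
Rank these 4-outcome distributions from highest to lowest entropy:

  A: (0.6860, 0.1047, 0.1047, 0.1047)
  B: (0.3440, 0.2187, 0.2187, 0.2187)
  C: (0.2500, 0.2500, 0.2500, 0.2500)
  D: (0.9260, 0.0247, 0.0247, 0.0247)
C > B > A > D

Key insight: Entropy is maximized by uniform distributions and minimized by concentrated distributions.

Entropies:
  H(A) = 1.3954 bits
  H(B) = 1.9683 bits
  H(C) = 2.0000 bits
  H(D) = 0.4980 bits

Ranking: C > B > A > D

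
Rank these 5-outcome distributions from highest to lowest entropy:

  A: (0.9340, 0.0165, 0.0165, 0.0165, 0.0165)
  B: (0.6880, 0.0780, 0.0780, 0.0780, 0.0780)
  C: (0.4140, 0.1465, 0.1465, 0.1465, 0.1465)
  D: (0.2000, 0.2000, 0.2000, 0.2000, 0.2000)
D > C > B > A

Key insight: Entropy is maximized by uniform distributions and minimized by concentrated distributions.

Entropies:
  H(A) = 0.4828 bits
  H(B) = 1.5195 bits
  H(C) = 2.1506 bits
  H(D) = 2.3219 bits

Ranking: D > C > B > A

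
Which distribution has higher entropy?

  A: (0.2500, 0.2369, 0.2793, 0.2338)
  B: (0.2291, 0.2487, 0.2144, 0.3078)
A

Both distributions are close to uniform, making this a harder comparison.

H(A) = 1.9963 bits
H(B) = 1.9859 bits

The distribution closer to uniform has higher entropy.
Answer: A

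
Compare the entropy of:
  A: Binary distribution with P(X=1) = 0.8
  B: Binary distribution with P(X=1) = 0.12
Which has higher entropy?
A

For binary distributions, entropy is maximized at p=0.5 and decreases as p moves toward 0 or 1.

H(A) = H(0.8) = 0.7219 bits
H(B) = H(0.12) = 0.5294 bits

Distribution A (p=0.8) is closer to uniform (p=0.5), so it has higher entropy.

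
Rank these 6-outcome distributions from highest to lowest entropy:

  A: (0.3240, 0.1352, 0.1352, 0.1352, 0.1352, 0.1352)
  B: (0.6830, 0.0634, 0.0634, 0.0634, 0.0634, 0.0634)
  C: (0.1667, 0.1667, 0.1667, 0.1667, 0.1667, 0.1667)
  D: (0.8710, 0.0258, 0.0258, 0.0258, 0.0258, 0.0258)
C > A > B > D

Key insight: Entropy is maximized by uniform distributions and minimized by concentrated distributions.

Entropies:
  H(A) = 2.4783 bits
  H(B) = 1.6371 bits
  H(C) = 2.5850 bits
  H(D) = 0.8542 bits

Ranking: C > A > B > D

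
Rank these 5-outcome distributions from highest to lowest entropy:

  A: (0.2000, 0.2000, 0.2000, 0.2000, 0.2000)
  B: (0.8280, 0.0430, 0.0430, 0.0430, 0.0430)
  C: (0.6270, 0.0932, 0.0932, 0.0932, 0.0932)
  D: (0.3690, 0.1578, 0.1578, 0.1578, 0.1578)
A > D > C > B

Key insight: Entropy is maximized by uniform distributions and minimized by concentrated distributions.

Entropies:
  H(A) = 2.3219 bits
  H(B) = 1.0063 bits
  H(C) = 1.6989 bits
  H(D) = 2.2119 bits

Ranking: A > D > C > B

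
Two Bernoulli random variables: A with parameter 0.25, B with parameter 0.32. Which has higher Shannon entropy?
B

For binary distributions, entropy is maximized at p=0.5 and decreases as p moves toward 0 or 1.

H(A) = H(0.25) = 0.8113 bits
H(B) = H(0.32) = 0.9044 bits

Distribution B (p=0.32) is closer to uniform (p=0.5), so it has higher entropy.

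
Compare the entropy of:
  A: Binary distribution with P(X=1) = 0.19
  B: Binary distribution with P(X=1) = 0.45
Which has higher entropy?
B

For binary distributions, entropy is maximized at p=0.5 and decreases as p moves toward 0 or 1.

H(A) = H(0.19) = 0.7015 bits
H(B) = H(0.45) = 0.9928 bits

Distribution B (p=0.45) is closer to uniform (p=0.5), so it has higher entropy.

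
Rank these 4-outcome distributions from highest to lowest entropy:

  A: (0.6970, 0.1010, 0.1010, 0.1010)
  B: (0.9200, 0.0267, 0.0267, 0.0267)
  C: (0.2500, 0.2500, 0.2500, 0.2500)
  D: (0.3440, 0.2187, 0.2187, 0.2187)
C > D > A > B

Key insight: Entropy is maximized by uniform distributions and minimized by concentrated distributions.

Entropies:
  H(A) = 1.3652 bits
  H(B) = 0.5290 bits
  H(C) = 2.0000 bits
  H(D) = 1.9683 bits

Ranking: C > D > A > B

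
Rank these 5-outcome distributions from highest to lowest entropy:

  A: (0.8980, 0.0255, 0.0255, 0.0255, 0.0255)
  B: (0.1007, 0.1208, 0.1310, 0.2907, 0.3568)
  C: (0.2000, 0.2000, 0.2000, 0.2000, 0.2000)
C > B > A

Key insight: Entropy is maximized by uniform distributions and minimized by concentrated distributions.

- Uniform distributions have maximum entropy log₂(5) = 2.3219 bits
- The more "peaked" or concentrated a distribution, the lower its entropy

Entropies:
  H(A) = 0.6793 bits
  H(B) = 2.1347 bits
  H(C) = 2.3219 bits

Ranking: C > B > A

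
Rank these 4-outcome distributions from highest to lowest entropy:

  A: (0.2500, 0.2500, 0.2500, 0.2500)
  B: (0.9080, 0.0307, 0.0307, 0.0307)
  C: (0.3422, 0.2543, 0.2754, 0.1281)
A > C > B

Key insight: Entropy is maximized by uniform distributions and minimized by concentrated distributions.

- Uniform distributions have maximum entropy log₂(4) = 2.0000 bits
- The more "peaked" or concentrated a distribution, the lower its entropy

Entropies:
  H(A) = 2.0000 bits
  H(B) = 0.5889 bits
  H(C) = 1.9238 bits

Ranking: A > C > B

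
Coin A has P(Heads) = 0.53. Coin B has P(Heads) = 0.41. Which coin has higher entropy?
A

For binary distributions, entropy is maximized at p=0.5 and decreases as p moves toward 0 or 1.

H(A) = H(0.53) = 0.9974 bits
H(B) = H(0.41) = 0.9765 bits

Distribution A (p=0.53) is closer to uniform (p=0.5), so it has higher entropy.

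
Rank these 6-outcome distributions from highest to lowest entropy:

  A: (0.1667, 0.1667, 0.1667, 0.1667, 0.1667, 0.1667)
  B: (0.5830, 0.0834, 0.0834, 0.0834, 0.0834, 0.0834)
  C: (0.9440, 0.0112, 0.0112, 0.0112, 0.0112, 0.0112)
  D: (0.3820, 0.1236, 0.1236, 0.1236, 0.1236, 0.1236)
A > D > B > C

Key insight: Entropy is maximized by uniform distributions and minimized by concentrated distributions.

Entropies:
  H(A) = 2.5850 bits
  H(B) = 1.9483 bits
  H(C) = 0.4414 bits
  H(D) = 2.3944 bits

Ranking: A > D > B > C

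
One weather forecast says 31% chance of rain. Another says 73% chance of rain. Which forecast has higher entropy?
31% forecast

Treat each forecast as a Bernoulli distribution. Binary entropy is maximized at p=0.5 and falls off symmetrically toward 0 or 1. The 31% forecast is closer to 50%, so it is more uncertain. H(31%) ≈ 0.893 bits, H(73%) ≈ 0.841 bits.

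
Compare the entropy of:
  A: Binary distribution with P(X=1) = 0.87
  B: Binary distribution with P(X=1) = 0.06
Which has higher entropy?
A

For binary distributions, entropy is maximized at p=0.5 and decreases as p moves toward 0 or 1.

H(A) = H(0.87) = 0.5574 bits
H(B) = H(0.06) = 0.3274 bits

Distribution A (p=0.87) is closer to uniform (p=0.5), so it has higher entropy.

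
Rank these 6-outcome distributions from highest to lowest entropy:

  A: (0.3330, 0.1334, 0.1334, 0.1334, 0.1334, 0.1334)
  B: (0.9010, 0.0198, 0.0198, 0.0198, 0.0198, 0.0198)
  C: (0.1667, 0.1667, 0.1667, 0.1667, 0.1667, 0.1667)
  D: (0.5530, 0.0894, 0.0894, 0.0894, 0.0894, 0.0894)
C > A > D > B

Key insight: Entropy is maximized by uniform distributions and minimized by concentrated distributions.

Entropies:
  H(A) = 2.4667 bits
  H(B) = 0.6957 bits
  H(C) = 2.5850 bits
  H(D) = 2.0298 bits

Ranking: C > A > D > B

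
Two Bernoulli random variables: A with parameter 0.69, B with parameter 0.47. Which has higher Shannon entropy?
B

For binary distributions, entropy is maximized at p=0.5 and decreases as p moves toward 0 or 1.

H(A) = H(0.69) = 0.8932 bits
H(B) = H(0.47) = 0.9974 bits

Distribution B (p=0.47) is closer to uniform (p=0.5), so it has higher entropy.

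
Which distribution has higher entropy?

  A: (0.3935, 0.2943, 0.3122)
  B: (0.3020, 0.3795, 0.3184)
B

Both distributions are close to uniform, making this a harder comparison.

H(A) = 1.5732 bits
H(B) = 1.5779 bits

The distribution closer to uniform has higher entropy.
Answer: B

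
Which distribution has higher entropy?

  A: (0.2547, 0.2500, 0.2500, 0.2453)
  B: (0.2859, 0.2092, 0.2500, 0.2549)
A

Both distributions are close to uniform, making this a harder comparison.

H(A) = 1.9999 bits
H(B) = 1.9913 bits

The distribution closer to uniform has higher entropy.
Answer: A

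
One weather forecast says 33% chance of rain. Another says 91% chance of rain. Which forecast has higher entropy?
33% forecast

Treat each forecast as a Bernoulli distribution. Binary entropy is maximized at p=0.5 and falls off symmetrically toward 0 or 1. The 33% forecast is closer to 50%, so it is more uncertain. H(33%) ≈ 0.915 bits, H(91%) ≈ 0.436 bits.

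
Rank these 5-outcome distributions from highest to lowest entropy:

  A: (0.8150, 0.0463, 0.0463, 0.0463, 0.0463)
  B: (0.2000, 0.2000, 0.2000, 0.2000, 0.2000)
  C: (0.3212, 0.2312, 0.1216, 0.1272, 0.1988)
B > C > A

Key insight: Entropy is maximized by uniform distributions and minimized by concentrated distributions.

- Uniform distributions have maximum entropy log₂(5) = 2.3219 bits
- The more "peaked" or concentrated a distribution, the lower its entropy

Entropies:
  H(A) = 1.0609 bits
  H(B) = 2.3219 bits
  H(C) = 2.2261 bits

Ranking: B > C > A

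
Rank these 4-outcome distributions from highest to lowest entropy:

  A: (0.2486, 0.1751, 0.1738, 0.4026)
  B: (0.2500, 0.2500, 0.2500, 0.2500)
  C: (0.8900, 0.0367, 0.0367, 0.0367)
B > A > C

Key insight: Entropy is maximized by uniform distributions and minimized by concentrated distributions.

- Uniform distributions have maximum entropy log₂(4) = 2.0000 bits
- The more "peaked" or concentrated a distribution, the lower its entropy

Entropies:
  H(A) = 1.9065 bits
  H(B) = 2.0000 bits
  H(C) = 0.6743 bits

Ranking: B > A > C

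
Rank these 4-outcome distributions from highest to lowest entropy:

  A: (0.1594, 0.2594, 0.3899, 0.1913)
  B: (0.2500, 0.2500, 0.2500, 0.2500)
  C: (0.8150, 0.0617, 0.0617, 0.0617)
B > A > C

Key insight: Entropy is maximized by uniform distributions and minimized by concentrated distributions.

- Uniform distributions have maximum entropy log₂(4) = 2.0000 bits
- The more "peaked" or concentrated a distribution, the lower its entropy

Entropies:
  H(A) = 1.9135 bits
  H(B) = 2.0000 bits
  H(C) = 0.9841 bits

Ranking: B > A > C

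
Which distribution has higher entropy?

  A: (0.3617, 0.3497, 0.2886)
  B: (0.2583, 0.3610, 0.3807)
A

Both distributions are close to uniform, making this a harder comparison.

H(A) = 1.5782 bits
H(B) = 1.5655 bits

The distribution closer to uniform has higher entropy.
Answer: A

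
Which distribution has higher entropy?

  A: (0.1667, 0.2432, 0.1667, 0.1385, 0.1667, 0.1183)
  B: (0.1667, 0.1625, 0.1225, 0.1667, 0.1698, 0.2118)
B

Both distributions are close to uniform, making this a harder comparison.

H(A) = 2.5479 bits
H(B) = 2.5674 bits

The distribution closer to uniform has higher entropy.
Answer: B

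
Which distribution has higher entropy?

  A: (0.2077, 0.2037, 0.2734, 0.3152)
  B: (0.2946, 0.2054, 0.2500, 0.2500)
B

Both distributions are close to uniform, making this a harder comparison.

H(A) = 1.9750 bits
H(B) = 1.9884 bits

The distribution closer to uniform has higher entropy.
Answer: B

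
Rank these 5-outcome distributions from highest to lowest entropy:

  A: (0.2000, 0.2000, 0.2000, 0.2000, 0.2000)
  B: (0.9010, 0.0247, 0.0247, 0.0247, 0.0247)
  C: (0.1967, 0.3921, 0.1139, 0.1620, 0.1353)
A > C > B

Key insight: Entropy is maximized by uniform distributions and minimized by concentrated distributions.

- Uniform distributions have maximum entropy log₂(5) = 2.3219 bits
- The more "peaked" or concentrated a distribution, the lower its entropy

Entropies:
  H(A) = 2.3219 bits
  H(B) = 0.6638 bits
  H(C) = 2.1639 bits

Ranking: A > C > B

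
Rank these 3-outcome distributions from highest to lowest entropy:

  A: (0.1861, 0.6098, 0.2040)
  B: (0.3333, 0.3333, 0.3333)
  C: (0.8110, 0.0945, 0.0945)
B > A > C

Key insight: Entropy is maximized by uniform distributions and minimized by concentrated distributions.

- Uniform distributions have maximum entropy log₂(3) = 1.5850 bits
- The more "peaked" or concentrated a distribution, the lower its entropy

Entropies:
  H(A) = 1.3545 bits
  H(B) = 1.5850 bits
  H(C) = 0.8884 bits

Ranking: B > A > C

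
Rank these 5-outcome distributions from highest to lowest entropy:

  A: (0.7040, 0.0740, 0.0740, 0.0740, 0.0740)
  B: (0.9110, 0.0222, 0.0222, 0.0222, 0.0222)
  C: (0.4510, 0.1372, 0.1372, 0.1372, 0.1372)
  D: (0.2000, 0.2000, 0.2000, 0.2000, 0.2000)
D > C > A > B

Key insight: Entropy is maximized by uniform distributions and minimized by concentrated distributions.

Entropies:
  H(A) = 1.4683 bits
  H(B) = 0.6111 bits
  H(C) = 2.0911 bits
  H(D) = 2.3219 bits

Ranking: D > C > A > B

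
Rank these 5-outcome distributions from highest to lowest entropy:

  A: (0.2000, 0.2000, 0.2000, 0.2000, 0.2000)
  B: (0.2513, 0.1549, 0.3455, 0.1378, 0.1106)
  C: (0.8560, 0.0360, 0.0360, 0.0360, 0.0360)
A > B > C

Key insight: Entropy is maximized by uniform distributions and minimized by concentrated distributions.

- Uniform distributions have maximum entropy log₂(5) = 2.3219 bits
- The more "peaked" or concentrated a distribution, the lower its entropy

Entropies:
  H(A) = 2.3219 bits
  H(B) = 2.1925 bits
  H(C) = 0.8826 bits

Ranking: A > B > C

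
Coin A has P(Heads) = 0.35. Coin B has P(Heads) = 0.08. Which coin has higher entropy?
A

For binary distributions, entropy is maximized at p=0.5 and decreases as p moves toward 0 or 1.

H(A) = H(0.35) = 0.9341 bits
H(B) = H(0.08) = 0.4022 bits

Distribution A (p=0.35) is closer to uniform (p=0.5), so it has higher entropy.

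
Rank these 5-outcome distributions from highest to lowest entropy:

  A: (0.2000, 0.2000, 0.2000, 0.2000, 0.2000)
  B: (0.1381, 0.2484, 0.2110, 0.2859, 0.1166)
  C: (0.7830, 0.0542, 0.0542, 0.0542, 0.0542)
A > B > C

Key insight: Entropy is maximized by uniform distributions and minimized by concentrated distributions.

- Uniform distributions have maximum entropy log₂(5) = 2.3219 bits
- The more "peaked" or concentrated a distribution, the lower its entropy

Entropies:
  H(A) = 2.3219 bits
  H(B) = 2.2451 bits
  H(C) = 1.1887 bits

Ranking: A > B > C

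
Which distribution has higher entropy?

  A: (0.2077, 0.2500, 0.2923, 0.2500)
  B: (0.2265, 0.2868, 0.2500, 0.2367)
B

Both distributions are close to uniform, making this a harder comparison.

H(A) = 1.9896 bits
H(B) = 1.9941 bits

The distribution closer to uniform has higher entropy.
Answer: B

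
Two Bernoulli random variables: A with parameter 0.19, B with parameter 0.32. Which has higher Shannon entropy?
B

For binary distributions, entropy is maximized at p=0.5 and decreases as p moves toward 0 or 1.

H(A) = H(0.19) = 0.7015 bits
H(B) = H(0.32) = 0.9044 bits

Distribution B (p=0.32) is closer to uniform (p=0.5), so it has higher entropy.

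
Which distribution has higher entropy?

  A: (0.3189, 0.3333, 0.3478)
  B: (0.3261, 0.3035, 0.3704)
A

Both distributions are close to uniform, making this a harder comparison.

H(A) = 1.5841 bits
H(B) = 1.5800 bits

The distribution closer to uniform has higher entropy.
Answer: A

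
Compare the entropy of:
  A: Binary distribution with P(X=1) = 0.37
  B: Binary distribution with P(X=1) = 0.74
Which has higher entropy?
A

For binary distributions, entropy is maximized at p=0.5 and decreases as p moves toward 0 or 1.

H(A) = H(0.37) = 0.9507 bits
H(B) = H(0.74) = 0.8267 bits

Distribution A (p=0.37) is closer to uniform (p=0.5), so it has higher entropy.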